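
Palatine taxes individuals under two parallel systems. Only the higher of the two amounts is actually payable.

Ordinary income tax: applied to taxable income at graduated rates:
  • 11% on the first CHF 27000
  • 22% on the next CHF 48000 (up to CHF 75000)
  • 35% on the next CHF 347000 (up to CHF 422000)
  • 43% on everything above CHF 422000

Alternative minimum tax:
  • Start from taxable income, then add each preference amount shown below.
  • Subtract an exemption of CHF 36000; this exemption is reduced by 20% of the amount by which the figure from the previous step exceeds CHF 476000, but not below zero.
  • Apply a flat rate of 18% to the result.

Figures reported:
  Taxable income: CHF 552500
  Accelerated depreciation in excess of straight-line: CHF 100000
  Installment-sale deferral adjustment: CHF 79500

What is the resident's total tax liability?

CHF 191095

Alternative minimum tax:
  Adjusted income: CHF 552500 + CHF 100000 + CHF 79500 = CHF 732000
  Exemption: 20% × (CHF 732000 − CHF 476000) = CHF 51200 ≥ CHF 36000, so the exemption is fully phased out
  Base: CHF 732000 − CHF 0 = CHF 732000
  CHF 732000 × 18% = CHF 131760

Ordinary income tax:
  CHF 27000 × 11% = CHF 2970
  CHF 48000 × 22% = CHF 10560
  CHF 347000 × 35% = CHF 121450
  CHF 130500 × 43% = CHF 56115
  → CHF 191095

CHF 191095 > CHF 131760, so the ordinary income tax governs.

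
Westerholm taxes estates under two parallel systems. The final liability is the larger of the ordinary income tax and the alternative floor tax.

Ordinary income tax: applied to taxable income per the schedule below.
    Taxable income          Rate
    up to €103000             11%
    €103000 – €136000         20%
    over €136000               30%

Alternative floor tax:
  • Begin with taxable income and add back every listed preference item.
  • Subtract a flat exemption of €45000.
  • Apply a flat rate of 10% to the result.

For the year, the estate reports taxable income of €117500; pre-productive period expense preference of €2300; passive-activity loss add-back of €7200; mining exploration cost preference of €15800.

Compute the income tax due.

€14230

Alternative floor tax:
  Adjusted income: €117500 + €2300 + €7200 + €15800 = €142800
  Less exemption €45000 → base €97800
  €97800 × 10% = €9780

Ordinary income tax:
  €103000 × 11% = €11330
  €14500 × 20% = €2900
  → €14230

€14230 > €9780, so the ordinary income tax governs.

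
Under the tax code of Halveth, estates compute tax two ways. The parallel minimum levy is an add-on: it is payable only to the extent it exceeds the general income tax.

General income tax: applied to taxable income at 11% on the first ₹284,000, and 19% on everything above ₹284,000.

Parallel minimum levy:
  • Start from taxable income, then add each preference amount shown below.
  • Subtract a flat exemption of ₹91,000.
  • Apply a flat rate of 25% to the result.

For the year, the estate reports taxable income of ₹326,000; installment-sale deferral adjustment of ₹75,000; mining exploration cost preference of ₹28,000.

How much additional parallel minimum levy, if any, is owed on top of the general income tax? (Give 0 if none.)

₹45,280

General income tax:
  ₹284,000 × 11% = ₹31,240
  ₹42,000 × 19% = ₹7,980
  → ₹39,220

Parallel minimum levy:
  Adjusted income: ₹326,000 + ₹75,000 + ₹28,000 = ₹429,000
  Less exemption ₹91,000 → base ₹338,000
  ₹338,000 × 25% = ₹84,500

Excess of parallel minimum levy over general income tax: ₹84,500 − ₹39,220 = ₹45,280.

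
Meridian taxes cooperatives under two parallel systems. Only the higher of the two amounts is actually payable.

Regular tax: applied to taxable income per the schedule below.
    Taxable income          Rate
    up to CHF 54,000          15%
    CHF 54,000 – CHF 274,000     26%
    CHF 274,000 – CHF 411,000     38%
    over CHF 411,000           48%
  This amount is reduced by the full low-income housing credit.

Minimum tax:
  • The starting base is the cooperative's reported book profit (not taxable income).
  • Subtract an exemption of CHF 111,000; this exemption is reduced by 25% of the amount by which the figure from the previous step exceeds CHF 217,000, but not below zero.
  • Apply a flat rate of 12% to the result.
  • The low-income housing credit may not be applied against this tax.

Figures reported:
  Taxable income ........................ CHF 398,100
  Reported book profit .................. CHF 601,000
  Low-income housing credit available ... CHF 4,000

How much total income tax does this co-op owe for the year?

CHF 108,458

Minimum tax:
  Base (reported book profit): CHF 601,000
  Exemption: CHF 111,000 − 25% × (CHF 601,000 − CHF 217,000) = CHF 111,000 − CHF 96,000 = CHF 15,000
  Base: CHF 601,000 − CHF 15,000 = CHF 586,000
  CHF 586,000 × 12% = CHF 70,320

Regular tax:
  CHF 54,000 × 15% = CHF 8,100
  CHF 220,000 × 26% = CHF 57,200
  CHF 124,100 × 38% = CHF 47,158
  → CHF 112,458
  Less low-income housing credit CHF 4,000 → CHF 108,458

CHF 108,458 > CHF 70,320, so the regular tax governs.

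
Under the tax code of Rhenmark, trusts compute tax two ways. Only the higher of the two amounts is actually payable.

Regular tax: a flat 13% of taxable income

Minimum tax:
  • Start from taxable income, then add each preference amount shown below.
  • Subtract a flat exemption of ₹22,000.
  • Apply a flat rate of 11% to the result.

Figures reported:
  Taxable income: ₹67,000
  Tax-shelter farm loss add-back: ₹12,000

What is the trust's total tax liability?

Regular tax:
  ₹67,000 × 13% = ₹8,710

Minimum tax:
  Adjusted income: ₹67,000 + ₹12,000 = ₹79,000
  Less exemption ₹22,000 → base ₹57,000
  ₹57,000 × 11% = ₹6,270

₹8,710 > ₹6,270, so the regular tax governs.

₹8,710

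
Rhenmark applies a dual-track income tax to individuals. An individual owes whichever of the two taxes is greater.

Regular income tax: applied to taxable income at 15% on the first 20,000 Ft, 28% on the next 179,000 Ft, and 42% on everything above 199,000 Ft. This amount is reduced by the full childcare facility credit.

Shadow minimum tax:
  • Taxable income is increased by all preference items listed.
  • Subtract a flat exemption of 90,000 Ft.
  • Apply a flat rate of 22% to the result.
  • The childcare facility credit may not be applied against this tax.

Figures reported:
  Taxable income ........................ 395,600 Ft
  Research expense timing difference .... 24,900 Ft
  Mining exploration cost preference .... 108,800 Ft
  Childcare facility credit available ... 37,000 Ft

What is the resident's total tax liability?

98,692 Ft

Shadow minimum tax:
  Adjusted income: 395,600 Ft + 24,900 Ft + 108,800 Ft = 529,300 Ft
  Less exemption 90,000 Ft → base 439,300 Ft
  439,300 Ft × 22% = 96,646 Ft

Regular income tax:
  20,000 Ft × 15% = 3,000 Ft
  179,000 Ft × 28% = 50,120 Ft
  196,600 Ft × 42% = 82,572 Ft
  → 135,692 Ft
  Less childcare facility credit 37,000 Ft → 98,692 Ft

98,692 Ft > 96,646 Ft, so the regular income tax governs.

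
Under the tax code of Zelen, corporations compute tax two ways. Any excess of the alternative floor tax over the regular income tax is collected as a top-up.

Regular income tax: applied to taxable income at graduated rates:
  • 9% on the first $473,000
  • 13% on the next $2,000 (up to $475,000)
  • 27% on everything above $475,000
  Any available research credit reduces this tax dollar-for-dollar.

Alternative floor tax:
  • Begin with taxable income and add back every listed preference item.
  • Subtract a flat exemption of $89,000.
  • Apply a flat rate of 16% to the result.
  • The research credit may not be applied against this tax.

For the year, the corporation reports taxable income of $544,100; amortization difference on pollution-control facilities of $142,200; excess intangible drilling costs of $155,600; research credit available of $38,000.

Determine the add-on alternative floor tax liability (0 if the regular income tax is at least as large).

$96,977

Alternative floor tax:
  Adjusted income: $544,100 + $142,200 + $155,600 = $841,900
  Less exemption $89,000 → base $752,900
  $752,900 × 16% = $120,464

Regular income tax:
  $473,000 × 9% = $42,570
  $2,000 × 13% = $260
  $69,100 × 27% = $18,657
  → $61,487
  Less research credit $38,000 → $23,487

Excess of alternative floor tax over regular income tax: $120,464 − $23,487 = $96,977.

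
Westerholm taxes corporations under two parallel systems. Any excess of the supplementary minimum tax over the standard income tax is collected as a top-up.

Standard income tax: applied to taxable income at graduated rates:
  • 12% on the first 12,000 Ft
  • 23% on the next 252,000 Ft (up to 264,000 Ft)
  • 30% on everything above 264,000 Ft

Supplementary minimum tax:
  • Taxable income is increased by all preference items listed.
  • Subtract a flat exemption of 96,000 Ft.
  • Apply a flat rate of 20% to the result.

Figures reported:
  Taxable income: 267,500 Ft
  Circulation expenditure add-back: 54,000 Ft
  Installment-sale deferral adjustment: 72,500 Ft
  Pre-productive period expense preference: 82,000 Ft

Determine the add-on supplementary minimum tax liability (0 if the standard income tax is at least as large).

15,550 Ft

Standard income tax:
  12,000 Ft × 12% = 1,440 Ft
  252,000 Ft × 23% = 57,960 Ft
  3,500 Ft × 30% = 1,050 Ft
  → 60,450 Ft

Supplementary minimum tax:
  Adjusted income: 267,500 Ft + 54,000 Ft + 72,500 Ft + 82,000 Ft = 476,000 Ft
  Less exemption 96,000 Ft → base 380,000 Ft
  380,000 Ft × 20% = 76,000 Ft

Excess of supplementary minimum tax over standard income tax: 76,000 Ft − 60,450 Ft = 15,550 Ft.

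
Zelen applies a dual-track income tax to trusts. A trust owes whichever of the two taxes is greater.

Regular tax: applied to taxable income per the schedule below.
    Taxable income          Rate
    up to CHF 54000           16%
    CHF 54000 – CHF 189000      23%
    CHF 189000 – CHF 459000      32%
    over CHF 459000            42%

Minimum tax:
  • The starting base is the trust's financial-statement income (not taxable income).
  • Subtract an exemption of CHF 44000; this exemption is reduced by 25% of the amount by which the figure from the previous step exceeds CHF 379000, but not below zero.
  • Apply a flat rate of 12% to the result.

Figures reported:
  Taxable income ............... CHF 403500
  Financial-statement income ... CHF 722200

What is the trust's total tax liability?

CHF 108330

Regular tax:
  CHF 54000 × 16% = CHF 8640
  CHF 135000 × 23% = CHF 31050
  CHF 214500 × 32% = CHF 68640
  → CHF 108330

Minimum tax:
  Base (financial-statement income): CHF 722200
  Exemption: 25% × (CHF 722200 − CHF 379000) = CHF 85800 ≥ CHF 44000, so the exemption is fully phased out
  Base: CHF 722200 − CHF 0 = CHF 722200
  CHF 722200 × 12% = CHF 86664

CHF 108330 > CHF 86664, so the regular tax governs.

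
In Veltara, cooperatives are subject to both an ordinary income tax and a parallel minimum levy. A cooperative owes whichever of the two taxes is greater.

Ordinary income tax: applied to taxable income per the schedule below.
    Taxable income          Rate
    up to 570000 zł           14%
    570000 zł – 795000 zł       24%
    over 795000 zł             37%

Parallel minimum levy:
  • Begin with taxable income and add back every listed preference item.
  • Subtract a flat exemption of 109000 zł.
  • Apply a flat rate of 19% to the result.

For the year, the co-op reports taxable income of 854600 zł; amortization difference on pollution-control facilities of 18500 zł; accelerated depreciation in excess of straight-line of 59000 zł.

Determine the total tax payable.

156389 zł

Parallel minimum levy:
  Adjusted income: 854600 zł + 18500 zł + 59000 zł = 932100 zł
  Less exemption 109000 zł → base 823100 zł
  823100 zł × 19% = 156389 zł

Ordinary income tax:
  570000 zł × 14% = 79800 zł
  225000 zł × 24% = 54000 zł
  59600 zł × 37% = 22052 zł
  → 155852 zł

156389 zł > 155852 zł, so the parallel minimum levy is the binding amount.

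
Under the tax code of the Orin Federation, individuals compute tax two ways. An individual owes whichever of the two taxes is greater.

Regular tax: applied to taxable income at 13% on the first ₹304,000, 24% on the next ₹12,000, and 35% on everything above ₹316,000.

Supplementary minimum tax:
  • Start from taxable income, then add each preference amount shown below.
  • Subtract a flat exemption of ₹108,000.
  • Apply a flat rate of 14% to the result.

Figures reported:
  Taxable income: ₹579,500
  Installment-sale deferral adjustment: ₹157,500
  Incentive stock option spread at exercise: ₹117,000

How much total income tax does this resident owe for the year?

Regular tax:
  ₹304,000 × 13% = ₹39,520
  ₹12,000 × 24% = ₹2,880
  ₹263,500 × 35% = ₹92,225
  → ₹134,625

Supplementary minimum tax:
  Adjusted income: ₹579,500 + ₹157,500 + ₹117,000 = ₹854,000
  Less exemption ₹108,000 → base ₹746,000
  ₹746,000 × 14% = ₹104,440

₹134,625 > ₹104,440, so the regular tax governs.

₹134,625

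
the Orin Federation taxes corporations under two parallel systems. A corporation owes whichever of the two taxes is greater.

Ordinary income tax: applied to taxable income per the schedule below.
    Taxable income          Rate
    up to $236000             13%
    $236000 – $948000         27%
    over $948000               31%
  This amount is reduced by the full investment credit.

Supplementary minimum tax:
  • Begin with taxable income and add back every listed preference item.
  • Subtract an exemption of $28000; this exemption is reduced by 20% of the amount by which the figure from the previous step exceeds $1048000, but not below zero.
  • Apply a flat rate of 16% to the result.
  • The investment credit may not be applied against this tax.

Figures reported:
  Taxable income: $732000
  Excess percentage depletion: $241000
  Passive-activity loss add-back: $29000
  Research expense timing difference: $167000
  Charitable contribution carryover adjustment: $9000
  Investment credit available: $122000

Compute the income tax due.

Supplementary minimum tax:
  Adjusted income: $732000 + $241000 + $29000 + $167000 + $9000 = $1178000
  Exemption: $28000 − 20% × ($1178000 − $1048000) = $28000 − $26000 = $2000
  Base: $1178000 − $2000 = $1176000
  $1176000 × 16% = $188160

Ordinary income tax:
  $236000 × 13% = $30680
  $496000 × 27% = $133920
  → $164600
  Less investment credit $122000 → $42600

$188160 > $42600, so the supplementary minimum tax is the binding amount.

$188160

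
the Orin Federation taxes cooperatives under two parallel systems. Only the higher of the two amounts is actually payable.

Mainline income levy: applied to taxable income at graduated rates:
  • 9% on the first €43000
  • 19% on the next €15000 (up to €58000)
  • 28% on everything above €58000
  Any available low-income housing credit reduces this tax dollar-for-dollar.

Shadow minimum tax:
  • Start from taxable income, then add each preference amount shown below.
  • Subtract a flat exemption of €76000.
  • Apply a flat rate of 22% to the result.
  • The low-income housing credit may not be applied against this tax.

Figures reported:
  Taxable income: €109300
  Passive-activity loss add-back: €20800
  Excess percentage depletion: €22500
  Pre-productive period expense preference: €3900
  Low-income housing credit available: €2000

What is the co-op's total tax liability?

Shadow minimum tax:
  Adjusted income: €109300 + €20800 + €22500 + €3900 = €156500
  Less exemption €76000 → base €80500
  €80500 × 22% = €17710

Mainline income levy:
  €43000 × 9% = €3870
  €15000 × 19% = €2850
  €51300 × 28% = €14364
  → €21084
  Less low-income housing credit €2000 → €19084

€19084 > €17710, so the mainline income levy governs.

€19084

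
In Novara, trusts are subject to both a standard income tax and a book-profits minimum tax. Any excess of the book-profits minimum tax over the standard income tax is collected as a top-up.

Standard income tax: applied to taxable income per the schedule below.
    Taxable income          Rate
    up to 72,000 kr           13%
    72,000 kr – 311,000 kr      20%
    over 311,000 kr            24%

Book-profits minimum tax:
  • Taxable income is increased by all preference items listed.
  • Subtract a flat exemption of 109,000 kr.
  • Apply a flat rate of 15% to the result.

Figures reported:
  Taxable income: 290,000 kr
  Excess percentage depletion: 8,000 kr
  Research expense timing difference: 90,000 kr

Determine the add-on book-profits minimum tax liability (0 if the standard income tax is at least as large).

Standard income tax:
  72,000 kr × 13% = 9,360 kr
  218,000 kr × 20% = 43,600 kr
  → 52,960 kr

Book-profits minimum tax:
  Adjusted income: 290,000 kr + 8,000 kr + 90,000 kr = 388,000 kr
  Less exemption 109,000 kr → base 279,000 kr
  279,000 kr × 15% = 41,850 kr

41,850 kr ≤ 52,960 kr, so no add-on is due.

0 kr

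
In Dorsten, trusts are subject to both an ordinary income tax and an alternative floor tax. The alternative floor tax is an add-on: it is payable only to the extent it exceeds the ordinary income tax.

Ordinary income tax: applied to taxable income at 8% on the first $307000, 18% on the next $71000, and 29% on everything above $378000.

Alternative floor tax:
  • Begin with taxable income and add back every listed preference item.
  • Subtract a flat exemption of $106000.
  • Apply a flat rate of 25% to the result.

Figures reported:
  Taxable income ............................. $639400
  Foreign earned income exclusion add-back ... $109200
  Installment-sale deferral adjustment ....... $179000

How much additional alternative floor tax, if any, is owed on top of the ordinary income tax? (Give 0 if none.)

$92254

Alternative floor tax:
  Adjusted income: $639400 + $109200 + $179000 = $927600
  Less exemption $106000 → base $821600
  $821600 × 25% = $205400

Ordinary income tax:
  $307000 × 8% = $24560
  $71000 × 18% = $12780
  $261400 × 29% = $75806
  → $113146

Excess of alternative floor tax over ordinary income tax: $205400 − $113146 = $92254.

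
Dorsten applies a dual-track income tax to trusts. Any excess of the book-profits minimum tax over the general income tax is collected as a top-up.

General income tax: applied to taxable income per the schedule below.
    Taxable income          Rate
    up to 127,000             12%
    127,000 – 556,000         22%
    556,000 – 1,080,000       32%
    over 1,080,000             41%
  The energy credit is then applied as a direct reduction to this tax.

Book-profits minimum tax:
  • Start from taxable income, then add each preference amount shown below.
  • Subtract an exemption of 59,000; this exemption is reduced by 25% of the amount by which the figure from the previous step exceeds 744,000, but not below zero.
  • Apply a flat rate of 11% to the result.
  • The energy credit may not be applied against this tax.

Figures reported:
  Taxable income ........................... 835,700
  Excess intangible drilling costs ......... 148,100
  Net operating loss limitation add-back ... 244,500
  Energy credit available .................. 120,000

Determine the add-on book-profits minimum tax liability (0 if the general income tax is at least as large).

55,989

Book-profits minimum tax:
  Adjusted income: 835,700 + 148,100 + 244,500 = 1,228,300
  Exemption: 25% × (1,228,300 − 744,000) = 121,075 ≥ 59,000, so the exemption is fully phased out
  Base: 1,228,300 − 0 = 1,228,300
  1,228,300 × 11% = 135,113

General income tax:
  127,000 × 12% = 15,240
  429,000 × 22% = 94,380
  279,700 × 32% = 89,504
  → 199,124
  Less energy credit 120,000 → 79,124

Excess of book-profits minimum tax over general income tax: 135,113 − 79,124 = 55,989.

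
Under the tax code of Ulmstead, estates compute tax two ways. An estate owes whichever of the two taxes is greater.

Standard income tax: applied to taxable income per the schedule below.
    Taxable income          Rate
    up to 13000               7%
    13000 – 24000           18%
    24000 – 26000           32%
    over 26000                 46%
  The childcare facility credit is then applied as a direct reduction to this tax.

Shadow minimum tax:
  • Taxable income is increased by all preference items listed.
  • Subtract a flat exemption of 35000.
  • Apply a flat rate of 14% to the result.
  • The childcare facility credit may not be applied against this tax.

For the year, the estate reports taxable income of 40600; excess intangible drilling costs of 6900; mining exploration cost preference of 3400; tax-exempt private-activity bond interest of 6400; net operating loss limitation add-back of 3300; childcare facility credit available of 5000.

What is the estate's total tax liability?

5246

Standard income tax:
  13000 × 7% = 910
  11000 × 18% = 1980
  2000 × 32% = 640
  14600 × 46% = 6716
  → 10246
  Less childcare facility credit 5000 → 5246

Shadow minimum tax:
  Adjusted income: 40600 + 6900 + 3400 + 6400 + 3300 = 60600
  Less exemption 35000 → base 25600
  25600 × 14% = 3584

5246 > 3584, so the standard income tax governs.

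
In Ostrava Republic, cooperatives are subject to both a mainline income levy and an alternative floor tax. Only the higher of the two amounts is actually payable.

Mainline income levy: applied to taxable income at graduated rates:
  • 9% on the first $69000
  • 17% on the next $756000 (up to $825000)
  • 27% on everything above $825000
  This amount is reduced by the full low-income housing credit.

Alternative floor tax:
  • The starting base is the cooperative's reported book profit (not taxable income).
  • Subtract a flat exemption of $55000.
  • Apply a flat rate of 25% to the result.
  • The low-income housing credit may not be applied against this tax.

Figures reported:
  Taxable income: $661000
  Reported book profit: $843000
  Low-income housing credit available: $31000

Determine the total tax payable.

$197000

Mainline income levy:
  $69000 × 9% = $6210
  $592000 × 17% = $100640
  → $106850
  Less low-income housing credit $31000 → $75850

Alternative floor tax:
  Base (reported book profit): $843000
  Less exemption $55000 → base $788000
  $788000 × 25% = $197000

$197000 > $75850, so the alternative floor tax is the binding amount.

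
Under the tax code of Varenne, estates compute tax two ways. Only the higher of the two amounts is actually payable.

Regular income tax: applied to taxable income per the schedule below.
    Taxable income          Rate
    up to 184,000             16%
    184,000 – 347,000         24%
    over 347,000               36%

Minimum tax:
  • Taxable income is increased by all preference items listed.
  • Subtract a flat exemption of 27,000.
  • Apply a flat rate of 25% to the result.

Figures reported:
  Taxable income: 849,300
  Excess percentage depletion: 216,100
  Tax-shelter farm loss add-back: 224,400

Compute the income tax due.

315,700

Regular income tax:
  184,000 × 16% = 29,440
  163,000 × 24% = 39,120
  502,300 × 36% = 180,828
  → 249,388

Minimum tax:
  Adjusted income: 849,300 + 216,100 + 224,400 = 1,289,800
  Less exemption 27,000 → base 1,262,800
  1,262,800 × 25% = 315,700

315,700 > 249,388, so the minimum tax is the binding amount.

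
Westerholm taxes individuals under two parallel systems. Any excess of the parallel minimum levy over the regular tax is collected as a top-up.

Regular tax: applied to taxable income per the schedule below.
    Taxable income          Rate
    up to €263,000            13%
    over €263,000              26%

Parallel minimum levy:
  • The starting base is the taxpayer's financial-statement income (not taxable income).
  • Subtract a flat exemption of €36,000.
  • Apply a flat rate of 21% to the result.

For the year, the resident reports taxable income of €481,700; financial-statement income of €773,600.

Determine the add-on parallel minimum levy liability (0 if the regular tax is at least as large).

€63,844

Regular tax:
  €263,000 × 13% = €34,190
  €218,700 × 26% = €56,862
  → €91,052

Parallel minimum levy:
  Base (financial-statement income): €773,600
  Less exemption €36,000 → base €737,600
  €737,600 × 21% = €154,896

Excess of parallel minimum levy over regular tax: €154,896 − €91,052 = €63,844.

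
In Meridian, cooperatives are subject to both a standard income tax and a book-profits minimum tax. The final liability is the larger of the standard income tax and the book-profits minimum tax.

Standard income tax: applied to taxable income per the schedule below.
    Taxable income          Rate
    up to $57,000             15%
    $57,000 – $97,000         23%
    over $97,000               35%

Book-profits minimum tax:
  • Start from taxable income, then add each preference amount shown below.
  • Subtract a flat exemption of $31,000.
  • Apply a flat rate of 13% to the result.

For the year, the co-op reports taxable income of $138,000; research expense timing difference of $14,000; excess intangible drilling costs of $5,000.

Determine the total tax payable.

$32,100

Standard income tax:
  $57,000 × 15% = $8,550
  $40,000 × 23% = $9,200
  $41,000 × 35% = $14,350
  → $32,100

Book-profits minimum tax:
  Adjusted income: $138,000 + $14,000 + $5,000 = $157,000
  Less exemption $31,000 → base $126,000
  $126,000 × 13% = $16,380

$32,100 > $16,380, so the standard income tax governs.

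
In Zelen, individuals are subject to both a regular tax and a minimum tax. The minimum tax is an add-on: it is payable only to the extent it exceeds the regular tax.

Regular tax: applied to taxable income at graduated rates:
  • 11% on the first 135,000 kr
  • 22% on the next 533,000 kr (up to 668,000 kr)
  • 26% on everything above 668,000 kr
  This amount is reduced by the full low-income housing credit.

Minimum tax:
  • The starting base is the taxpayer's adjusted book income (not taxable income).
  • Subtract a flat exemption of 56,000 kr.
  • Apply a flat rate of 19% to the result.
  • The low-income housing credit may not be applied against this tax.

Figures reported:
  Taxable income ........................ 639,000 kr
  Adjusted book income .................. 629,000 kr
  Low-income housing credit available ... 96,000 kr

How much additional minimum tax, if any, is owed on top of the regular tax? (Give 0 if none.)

Minimum tax:
  Base (adjusted book income): 629,000 kr
  Less exemption 56,000 kr → base 573,000 kr
  573,000 kr × 19% = 108,870 kr

Regular tax:
  135,000 kr × 11% = 14,850 kr
  504,000 kr × 22% = 110,880 kr
  → 125,730 kr
  Less low-income housing credit 96,000 kr → 29,730 kr

Excess of minimum tax over regular tax: 108,870 kr − 29,730 kr = 79,140 kr.

79,140 kr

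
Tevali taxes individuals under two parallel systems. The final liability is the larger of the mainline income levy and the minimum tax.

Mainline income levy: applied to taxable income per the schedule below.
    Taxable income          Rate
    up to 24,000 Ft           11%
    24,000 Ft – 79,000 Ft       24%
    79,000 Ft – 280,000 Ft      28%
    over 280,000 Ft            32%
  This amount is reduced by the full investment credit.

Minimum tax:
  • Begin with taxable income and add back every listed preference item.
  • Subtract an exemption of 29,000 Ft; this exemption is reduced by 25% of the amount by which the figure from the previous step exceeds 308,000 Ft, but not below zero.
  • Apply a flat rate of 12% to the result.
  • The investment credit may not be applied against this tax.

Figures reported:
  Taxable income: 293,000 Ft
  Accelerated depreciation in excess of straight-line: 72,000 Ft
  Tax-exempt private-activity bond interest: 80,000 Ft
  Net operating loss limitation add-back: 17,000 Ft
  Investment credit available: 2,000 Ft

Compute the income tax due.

74,280 Ft

Mainline income levy:
  24,000 Ft × 11% = 2,640 Ft
  55,000 Ft × 24% = 13,200 Ft
  201,000 Ft × 28% = 56,280 Ft
  13,000 Ft × 32% = 4,160 Ft
  → 76,280 Ft
  Less investment credit 2,000 Ft → 74,280 Ft

Minimum tax:
  Adjusted income: 293,000 Ft + 72,000 Ft + 80,000 Ft + 17,000 Ft = 462,000 Ft
  Exemption: 25% × (462,000 Ft − 308,000 Ft) = 38,500 Ft ≥ 29,000 Ft, so the exemption is fully phased out
  Base: 462,000 Ft − 0 Ft = 462,000 Ft
  462,000 Ft × 12% = 55,440 Ft

74,280 Ft > 55,440 Ft, so the mainline income levy governs.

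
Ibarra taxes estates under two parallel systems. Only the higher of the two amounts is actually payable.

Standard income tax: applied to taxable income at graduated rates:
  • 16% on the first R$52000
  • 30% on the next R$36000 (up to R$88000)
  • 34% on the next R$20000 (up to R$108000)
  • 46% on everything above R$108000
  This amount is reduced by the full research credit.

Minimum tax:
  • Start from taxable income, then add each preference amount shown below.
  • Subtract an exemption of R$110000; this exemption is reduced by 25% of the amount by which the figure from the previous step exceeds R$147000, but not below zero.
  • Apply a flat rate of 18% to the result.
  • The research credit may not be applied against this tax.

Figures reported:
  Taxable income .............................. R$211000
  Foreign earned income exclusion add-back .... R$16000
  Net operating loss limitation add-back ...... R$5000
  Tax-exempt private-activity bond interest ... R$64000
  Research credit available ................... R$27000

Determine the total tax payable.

R$46300

Standard income tax:
  R$52000 × 16% = R$8320
  R$36000 × 30% = R$10800
  R$20000 × 34% = R$6800
  R$103000 × 46% = R$47380
  → R$73300
  Less research credit R$27000 → R$46300

Minimum tax:
  Adjusted income: R$211000 + R$16000 + R$5000 + R$64000 = R$296000
  Exemption: R$110000 − 25% × (R$296000 − R$147000) = R$110000 − R$37250 = R$72750
  Base: R$296000 − R$72750 = R$223250
  R$223250 × 18% = R$40185

R$46300 > R$40185, so the standard income tax governs.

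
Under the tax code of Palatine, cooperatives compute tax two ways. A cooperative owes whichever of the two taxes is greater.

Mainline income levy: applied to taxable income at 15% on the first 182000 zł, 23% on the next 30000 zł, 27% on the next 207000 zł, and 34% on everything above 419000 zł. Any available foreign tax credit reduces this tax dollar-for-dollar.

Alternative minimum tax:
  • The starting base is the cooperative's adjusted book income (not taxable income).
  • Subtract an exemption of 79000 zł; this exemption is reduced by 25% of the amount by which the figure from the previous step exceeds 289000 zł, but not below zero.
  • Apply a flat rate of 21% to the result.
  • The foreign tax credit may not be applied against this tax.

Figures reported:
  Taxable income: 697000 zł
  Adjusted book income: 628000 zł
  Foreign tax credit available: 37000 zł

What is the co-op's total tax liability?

147610 zł

Mainline income levy:
  182000 zł × 15% = 27300 zł
  30000 zł × 23% = 6900 zł
  207000 zł × 27% = 55890 zł
  278000 zł × 34% = 94520 zł
  → 184610 zł
  Less foreign tax credit 37000 zł → 147610 zł

Alternative minimum tax:
  Base (adjusted book income): 628000 zł
  Exemption: 25% × (628000 zł − 289000 zł) = 84750 zł ≥ 79000 zł, so the exemption is fully phased out
  Base: 628000 zł − 0 zł = 628000 zł
  628000 zł × 21% = 131880 zł

147610 zł > 131880 zł, so the mainline income levy governs.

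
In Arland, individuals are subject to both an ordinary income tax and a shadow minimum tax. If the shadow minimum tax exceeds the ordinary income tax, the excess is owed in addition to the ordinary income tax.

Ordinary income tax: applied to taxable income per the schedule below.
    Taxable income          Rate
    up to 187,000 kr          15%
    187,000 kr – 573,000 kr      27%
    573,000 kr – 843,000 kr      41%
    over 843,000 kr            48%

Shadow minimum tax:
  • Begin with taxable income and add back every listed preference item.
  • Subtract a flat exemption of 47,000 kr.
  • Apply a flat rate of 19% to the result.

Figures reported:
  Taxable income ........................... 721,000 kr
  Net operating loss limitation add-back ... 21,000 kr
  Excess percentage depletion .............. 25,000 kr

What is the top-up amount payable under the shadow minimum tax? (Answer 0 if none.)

0 kr

Shadow minimum tax:
  Adjusted income: 721,000 kr + 21,000 kr + 25,000 kr = 767,000 kr
  Less exemption 47,000 kr → base 720,000 kr
  720,000 kr × 19% = 136,800 kr

Ordinary income tax:
  187,000 kr × 15% = 28,050 kr
  386,000 kr × 27% = 104,220 kr
  148,000 kr × 41% = 60,680 kr
  → 192,950 kr

136,800 kr ≤ 192,950 kr, so no add-on is due.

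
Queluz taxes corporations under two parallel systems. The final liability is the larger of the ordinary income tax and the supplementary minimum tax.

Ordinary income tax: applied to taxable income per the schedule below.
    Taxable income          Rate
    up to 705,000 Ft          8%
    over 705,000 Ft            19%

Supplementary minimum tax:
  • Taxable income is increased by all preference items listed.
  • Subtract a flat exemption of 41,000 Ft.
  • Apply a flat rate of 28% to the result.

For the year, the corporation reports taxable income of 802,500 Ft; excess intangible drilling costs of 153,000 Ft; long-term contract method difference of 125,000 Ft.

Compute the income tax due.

Ordinary income tax:
  705,000 Ft × 8% = 56,400 Ft
  97,500 Ft × 19% = 18,525 Ft
  → 74,925 Ft

Supplementary minimum tax:
  Adjusted income: 802,500 Ft + 153,000 Ft + 125,000 Ft = 1,080,500 Ft
  Less exemption 41,000 Ft → base 1,039,500 Ft
  1,039,500 Ft × 28% = 291,060 Ft

291,060 Ft > 74,925 Ft, so the supplementary minimum tax is the binding amount.

291,060 Ft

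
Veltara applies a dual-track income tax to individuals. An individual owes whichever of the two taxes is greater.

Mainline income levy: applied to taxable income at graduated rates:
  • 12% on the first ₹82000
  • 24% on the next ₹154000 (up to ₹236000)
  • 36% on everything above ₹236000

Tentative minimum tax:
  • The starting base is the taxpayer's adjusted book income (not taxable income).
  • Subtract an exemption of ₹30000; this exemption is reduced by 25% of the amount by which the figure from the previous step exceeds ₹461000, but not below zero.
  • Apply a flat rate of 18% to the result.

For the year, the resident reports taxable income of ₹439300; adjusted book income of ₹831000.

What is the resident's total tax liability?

Tentative minimum tax:
  Base (adjusted book income): ₹831000
  Exemption: 25% × (₹831000 − ₹461000) = ₹92500 ≥ ₹30000, so the exemption is fully phased out
  Base: ₹831000 − ₹0 = ₹831000
  ₹831000 × 18% = ₹149580

Mainline income levy:
  ₹82000 × 12% = ₹9840
  ₹154000 × 24% = ₹36960
  ₹203300 × 36% = ₹73188
  → ₹119988

₹149580 > ₹119988, so the tentative minimum tax is the binding amount.

₹149580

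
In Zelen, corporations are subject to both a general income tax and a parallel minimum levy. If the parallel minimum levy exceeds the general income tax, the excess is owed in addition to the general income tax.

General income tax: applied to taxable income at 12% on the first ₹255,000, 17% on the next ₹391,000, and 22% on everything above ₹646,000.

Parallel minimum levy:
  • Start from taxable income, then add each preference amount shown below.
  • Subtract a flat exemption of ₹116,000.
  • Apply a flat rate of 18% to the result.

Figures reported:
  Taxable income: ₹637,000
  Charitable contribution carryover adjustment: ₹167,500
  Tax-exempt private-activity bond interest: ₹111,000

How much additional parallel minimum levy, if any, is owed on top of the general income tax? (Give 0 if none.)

Parallel minimum levy:
  Adjusted income: ₹637,000 + ₹167,500 + ₹111,000 = ₹915,500
  Less exemption ₹116,000 → base ₹799,500
  ₹799,500 × 18% = ₹143,910

General income tax:
  ₹255,000 × 12% = ₹30,600
  ₹382,000 × 17% = ₹64,940
  → ₹95,540

Excess of parallel minimum levy over general income tax: ₹143,910 − ₹95,540 = ₹48,370.

₹48,370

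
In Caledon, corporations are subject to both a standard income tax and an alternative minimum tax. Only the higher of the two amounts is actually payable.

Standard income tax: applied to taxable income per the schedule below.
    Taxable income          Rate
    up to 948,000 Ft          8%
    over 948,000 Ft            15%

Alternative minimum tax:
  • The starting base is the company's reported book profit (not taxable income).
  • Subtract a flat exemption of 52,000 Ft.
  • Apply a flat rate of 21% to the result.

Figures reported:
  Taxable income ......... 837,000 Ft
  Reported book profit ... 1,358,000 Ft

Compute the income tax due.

Alternative minimum tax:
  Base (reported book profit): 1,358,000 Ft
  Less exemption 52,000 Ft → base 1,306,000 Ft
  1,306,000 Ft × 21% = 274,260 Ft

Standard income tax:
  837,000 Ft × 8% = 66,960 Ft

274,260 Ft > 66,960 Ft, so the alternative minimum tax is the binding amount.

274,260 Ft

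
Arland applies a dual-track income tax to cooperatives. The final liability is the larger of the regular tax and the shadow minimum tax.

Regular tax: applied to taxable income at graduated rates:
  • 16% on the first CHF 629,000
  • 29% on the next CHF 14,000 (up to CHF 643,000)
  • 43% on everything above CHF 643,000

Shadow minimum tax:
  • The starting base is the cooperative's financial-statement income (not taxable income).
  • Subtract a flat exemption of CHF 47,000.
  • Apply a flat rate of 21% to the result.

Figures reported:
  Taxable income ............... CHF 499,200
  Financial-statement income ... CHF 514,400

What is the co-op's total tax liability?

Shadow minimum tax:
  Base (financial-statement income): CHF 514,400
  Less exemption CHF 47,000 → base CHF 467,400
  CHF 467,400 × 21% = CHF 98,154

Regular tax:
  CHF 499,200 × 16% = CHF 79,872

CHF 98,154 > CHF 79,872, so the shadow minimum tax is the binding amount.

CHF 98,154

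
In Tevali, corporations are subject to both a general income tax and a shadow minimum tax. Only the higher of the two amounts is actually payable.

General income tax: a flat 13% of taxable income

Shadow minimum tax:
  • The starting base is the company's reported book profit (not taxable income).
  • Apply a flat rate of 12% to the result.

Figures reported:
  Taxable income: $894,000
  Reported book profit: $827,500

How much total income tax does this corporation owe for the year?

General income tax:
  $894,000 × 13% = $116,220

Shadow minimum tax:
  Base (reported book profit): $827,500
  $827,500 × 12% = $99,300

$116,220 > $99,300, so the general income tax governs.

$116,220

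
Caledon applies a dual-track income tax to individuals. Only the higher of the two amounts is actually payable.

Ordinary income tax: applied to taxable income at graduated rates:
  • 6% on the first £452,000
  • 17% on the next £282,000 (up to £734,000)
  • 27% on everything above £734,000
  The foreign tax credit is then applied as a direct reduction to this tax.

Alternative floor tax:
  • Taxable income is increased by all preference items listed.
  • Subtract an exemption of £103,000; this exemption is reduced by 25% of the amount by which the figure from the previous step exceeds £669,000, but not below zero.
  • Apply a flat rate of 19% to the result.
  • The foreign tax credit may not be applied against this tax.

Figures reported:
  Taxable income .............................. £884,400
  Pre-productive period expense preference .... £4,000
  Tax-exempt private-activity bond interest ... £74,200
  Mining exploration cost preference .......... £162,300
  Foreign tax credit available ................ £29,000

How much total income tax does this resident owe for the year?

£213,731

Ordinary income tax:
  £452,000 × 6% = £27,120
  £282,000 × 17% = £47,940
  £150,400 × 27% = £40,608
  → £115,668
  Less foreign tax credit £29,000 → £86,668

Alternative floor tax:
  Adjusted income: £884,400 + £4,000 + £74,200 + £162,300 = £1,124,900
  Exemption: 25% × (£1,124,900 − £669,000) = £113,975 ≥ £103,000, so the exemption is fully phased out
  Base: £1,124,900 − £0 = £1,124,900
  £1,124,900 × 19% = £213,731

£213,731 > £86,668, so the alternative floor tax is the binding amount.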